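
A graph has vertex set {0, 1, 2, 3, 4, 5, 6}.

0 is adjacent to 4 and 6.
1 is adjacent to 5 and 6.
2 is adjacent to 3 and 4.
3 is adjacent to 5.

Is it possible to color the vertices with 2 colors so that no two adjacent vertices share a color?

No

The cycle 2-3-5-1-6-0-4-2 has odd length 7, so it cannot be 2-colored; at least 3 colors are needed.
So 2 colors are not enough.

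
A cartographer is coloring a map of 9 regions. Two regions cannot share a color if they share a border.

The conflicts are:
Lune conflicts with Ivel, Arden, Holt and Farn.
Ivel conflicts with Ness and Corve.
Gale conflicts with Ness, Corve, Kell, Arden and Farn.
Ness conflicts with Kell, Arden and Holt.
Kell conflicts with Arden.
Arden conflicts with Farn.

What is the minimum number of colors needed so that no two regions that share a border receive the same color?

Gale, Ness, Kell, Arden all conflict with each other, so at least 4 colors are needed.
4 colors suffice: Lune=2, Ivel=1, Gale=2, Ness=3, Corve=3, Kell=4, Arden=1, Holt=1, Farn=3. Every pair that conflicts lands in different colors.

4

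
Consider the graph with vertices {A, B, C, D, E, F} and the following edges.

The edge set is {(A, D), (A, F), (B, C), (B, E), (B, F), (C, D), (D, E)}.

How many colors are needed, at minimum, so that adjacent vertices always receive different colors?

The cycle E-B-F-A-D-E has odd length 5, so it cannot be 2-colored; at least 3 colors are needed.
3 colors suffice: color 1 → {B, D}; color 2 → {C, E, F}; color 3 → {A}. No two adjacent vertices share a color.

3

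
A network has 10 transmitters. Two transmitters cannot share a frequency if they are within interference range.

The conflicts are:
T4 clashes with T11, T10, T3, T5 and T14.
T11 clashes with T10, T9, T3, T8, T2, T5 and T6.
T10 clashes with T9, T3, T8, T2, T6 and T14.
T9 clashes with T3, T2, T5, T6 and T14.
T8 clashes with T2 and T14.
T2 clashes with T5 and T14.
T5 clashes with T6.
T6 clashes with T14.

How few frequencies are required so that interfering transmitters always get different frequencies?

4

T11, T10, T9, T3 all conflict with each other, so at least 4 frequencies are needed.
Using 4 frequencies: T4=3, T11=1, T10=2, T9=3, T3=4, T8=3, T2=4, T5=2, T6=4, T14=1. Each listed conflict is separated.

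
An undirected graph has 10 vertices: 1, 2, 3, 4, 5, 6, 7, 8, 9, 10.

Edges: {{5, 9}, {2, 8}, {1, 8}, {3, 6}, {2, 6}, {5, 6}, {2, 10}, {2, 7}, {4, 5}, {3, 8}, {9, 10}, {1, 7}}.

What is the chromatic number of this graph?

The cycle 2-6-5-9-10-2 has odd length 5, so it cannot be 2-colored; at least 3 colors are needed.
3 colors suffice: color a → {1, 2, 3, 5}; color b → {4, 6, 7, 8, 10}; color c → {9}. Each edge has distinct colors on its endpoints.

3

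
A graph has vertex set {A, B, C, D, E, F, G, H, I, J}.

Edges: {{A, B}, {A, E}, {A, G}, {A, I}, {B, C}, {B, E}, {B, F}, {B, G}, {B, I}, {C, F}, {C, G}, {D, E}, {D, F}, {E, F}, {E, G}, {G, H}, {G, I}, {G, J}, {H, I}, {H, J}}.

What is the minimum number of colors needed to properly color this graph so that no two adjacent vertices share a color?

4

A, B, G, I form a clique, so at least 4 colors are needed.
4 colors suffice: color 1 → {F, G}; color 2 → {B, D, H}; color 3 → {C, E, I, J}; color 4 → {A}. Every edge joins two different colors.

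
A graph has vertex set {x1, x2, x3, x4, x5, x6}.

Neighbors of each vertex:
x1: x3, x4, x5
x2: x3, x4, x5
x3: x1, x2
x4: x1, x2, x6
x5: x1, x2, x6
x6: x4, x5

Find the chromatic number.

2

x2 and x3 are adjacent, so at least 2 colors are needed.
2 colors suffice: color red → {x3, x4, x5}; color blue → {x1, x2, x6}. Each edge has distinct colors on its endpoints.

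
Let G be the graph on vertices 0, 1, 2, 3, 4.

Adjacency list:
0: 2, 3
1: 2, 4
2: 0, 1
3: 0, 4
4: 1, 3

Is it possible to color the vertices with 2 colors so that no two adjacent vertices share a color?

The cycle 2-1-4-3-0-2 has odd length 5, so it cannot be 2-colored; at least 3 colors are needed.
So 2 colors are not enough.

No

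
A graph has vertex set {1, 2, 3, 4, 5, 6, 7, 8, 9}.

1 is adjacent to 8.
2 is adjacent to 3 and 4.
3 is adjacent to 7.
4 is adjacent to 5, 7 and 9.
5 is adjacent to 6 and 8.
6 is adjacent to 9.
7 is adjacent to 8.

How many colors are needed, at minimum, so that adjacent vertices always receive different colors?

2

7 and 8 are adjacent, so at least 2 colors are needed.
2 colors suffice: color a → {3, 4, 6, 8}; color b → {1, 2, 5, 7, 9}. No two adjacent vertices share a color.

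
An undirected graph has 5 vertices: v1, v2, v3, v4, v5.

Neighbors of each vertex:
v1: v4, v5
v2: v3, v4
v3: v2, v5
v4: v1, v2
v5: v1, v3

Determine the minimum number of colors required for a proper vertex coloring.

3

The cycle v2-v4-v1-v5-v3-v2 has odd length 5, so it cannot be 2-colored; at least 3 colors are needed.
A valid assignment using 3 colors: v1=1, v2=1, v3=2, v4=2, v5=3. Each edge has distinct colors on its endpoints.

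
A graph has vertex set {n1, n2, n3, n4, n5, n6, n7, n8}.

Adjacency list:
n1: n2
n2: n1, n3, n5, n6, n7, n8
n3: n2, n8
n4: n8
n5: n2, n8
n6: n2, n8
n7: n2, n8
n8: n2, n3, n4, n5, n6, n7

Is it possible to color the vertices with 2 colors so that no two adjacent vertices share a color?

n2, n7, n8 are pairwise adjacent, so at least 3 colors are needed.
So 2 colors are not enough.

No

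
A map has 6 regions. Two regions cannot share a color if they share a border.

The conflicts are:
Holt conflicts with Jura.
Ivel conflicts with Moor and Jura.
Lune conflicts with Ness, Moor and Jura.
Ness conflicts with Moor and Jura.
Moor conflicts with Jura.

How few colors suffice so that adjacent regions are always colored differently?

Lune, Ness, Moor, Jura all conflict with each other, so at least 4 colors are needed.
4 colors suffice: color 1 → {Jura}; color 2 → {Holt, Moor}; color 3 → {Ivel, Ness}; color 4 → {Lune}. Every pair that conflicts lands in different colors.

4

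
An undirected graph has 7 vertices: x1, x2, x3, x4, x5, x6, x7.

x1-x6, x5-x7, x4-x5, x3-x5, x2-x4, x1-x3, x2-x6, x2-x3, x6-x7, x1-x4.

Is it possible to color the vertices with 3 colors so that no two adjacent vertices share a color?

The chromatic number is 3. The cycle x6-x2-x3-x5-x7-x6 has odd length 5, so it cannot be 2-colored; at least 3 colors are needed.
One proper 3-coloring: x1=2, x2=2, x3=1, x4=1, x5=2, x6=1, x7=3.
That is already a proper 3-coloring.

Yes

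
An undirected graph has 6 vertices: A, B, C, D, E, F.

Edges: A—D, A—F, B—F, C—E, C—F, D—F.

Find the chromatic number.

A, D, F are mutually adjacent, so at least 3 colors are needed.
A valid assignment using 3 colors: A=blue, B=blue, C=blue, D=green, E=red, F=red. Each edge has distinct colors on its endpoints.

3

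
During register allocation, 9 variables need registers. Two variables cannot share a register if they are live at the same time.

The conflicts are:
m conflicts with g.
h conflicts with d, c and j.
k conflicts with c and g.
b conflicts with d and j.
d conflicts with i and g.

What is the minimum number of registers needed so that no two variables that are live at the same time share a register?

The cycle d-g-k-c-h-d has odd length 5, so it cannot be 2-colored; at least 3 registers are needed.
Using 3 registers: m=1, h=2, k=1, b=2, d=1, c=3, i=2, j=1, g=2. Each listed conflict is separated.

3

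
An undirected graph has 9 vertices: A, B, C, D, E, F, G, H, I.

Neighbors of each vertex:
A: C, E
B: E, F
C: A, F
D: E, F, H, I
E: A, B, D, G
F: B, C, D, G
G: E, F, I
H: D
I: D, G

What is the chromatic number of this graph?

3

The cycle A-C-F-G-E-A has odd length 5, so it cannot be 2-colored; at least 3 colors are needed.
3 colors suffice: color 1 → {E, F, H, I}; color 2 → {B, C, D, G}; color 3 → {A}. No two adjacent vertices share a color.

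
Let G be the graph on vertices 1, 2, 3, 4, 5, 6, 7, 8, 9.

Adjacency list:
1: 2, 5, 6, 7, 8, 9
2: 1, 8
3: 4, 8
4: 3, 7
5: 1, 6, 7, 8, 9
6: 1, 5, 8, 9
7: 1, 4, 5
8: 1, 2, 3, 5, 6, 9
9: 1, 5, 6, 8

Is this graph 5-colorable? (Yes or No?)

The chromatic number is 5. 1, 5, 6, 8, 9 are mutually adjacent (a clique of size 5), so at least 5 colors are needed.
5 colors suffice: 1=b, 2=c, 3=b, 4=c, 5=c, 6=d, 7=a, 8=a, 9=e.
That is already a proper 5-coloring.

Yes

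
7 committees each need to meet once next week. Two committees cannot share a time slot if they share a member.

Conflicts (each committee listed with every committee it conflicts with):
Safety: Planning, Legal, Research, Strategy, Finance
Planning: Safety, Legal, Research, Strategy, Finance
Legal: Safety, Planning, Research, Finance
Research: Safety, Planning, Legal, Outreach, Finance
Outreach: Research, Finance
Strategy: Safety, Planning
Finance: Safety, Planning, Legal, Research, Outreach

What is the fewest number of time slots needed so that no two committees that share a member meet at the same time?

Safety, Planning, Legal, Research, Finance are mutually in conflict, so at least 5 time slots are needed.
5 time slots suffice: time slot 1 → {Safety, Outreach}; time slot 2 → {Research, Strategy}; time slot 3 → {Planning}; time slot 4 → {Finance}; time slot 5 → {Legal}. Every pair that conflicts lands in different time slots.

5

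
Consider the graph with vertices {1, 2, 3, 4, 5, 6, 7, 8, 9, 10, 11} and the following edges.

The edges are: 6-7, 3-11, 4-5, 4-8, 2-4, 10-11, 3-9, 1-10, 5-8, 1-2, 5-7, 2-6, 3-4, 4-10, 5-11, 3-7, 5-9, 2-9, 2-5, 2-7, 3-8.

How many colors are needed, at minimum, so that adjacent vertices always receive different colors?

2, 4, 5 are mutually adjacent, so at least 3 colors are needed.
One proper 3-coloring: 1=c, 2=a, 3=b, 4=c, 5=b, 6=b, 7=c, 8=a, 9=c, 10=b, 11=a. No two adjacent vertices share a color.

3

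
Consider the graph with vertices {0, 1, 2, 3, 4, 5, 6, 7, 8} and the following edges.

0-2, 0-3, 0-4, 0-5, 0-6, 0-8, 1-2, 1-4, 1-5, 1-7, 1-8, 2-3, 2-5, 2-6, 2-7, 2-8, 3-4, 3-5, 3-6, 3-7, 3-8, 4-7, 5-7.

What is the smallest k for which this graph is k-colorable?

1, 2, 5, 7 are pairwise adjacent (a clique of size 4), so at least 4 colors are needed.
4 colors suffice: 0=c, 1=b, 2=a, 3=b, 4=a, 5=d, 6=d, 7=c, 8=d. Each edge has distinct colors on its endpoints.

4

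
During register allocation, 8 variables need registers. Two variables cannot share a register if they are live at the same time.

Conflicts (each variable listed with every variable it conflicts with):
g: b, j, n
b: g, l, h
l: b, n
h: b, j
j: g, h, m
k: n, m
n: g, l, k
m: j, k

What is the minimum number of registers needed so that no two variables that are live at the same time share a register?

3

The cycle g-j-m-k-n-g has odd length 5, so it cannot be 2-colored; at least 3 registers are needed.
3 registers suffice: register 1 → {b, j, n}; register 2 → {g, l, h, m}; register 3 → {k}. Every pair that conflicts lands in different registers.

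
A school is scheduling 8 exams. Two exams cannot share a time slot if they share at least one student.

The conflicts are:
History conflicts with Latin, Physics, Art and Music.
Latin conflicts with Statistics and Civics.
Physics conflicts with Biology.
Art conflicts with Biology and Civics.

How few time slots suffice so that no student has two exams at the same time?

2

Physics and Biology conflict, so at least 2 time slots are needed.
2 time slots suffice: time slot 1 → {History, Biology, Statistics, Civics}; time slot 2 → {Latin, Physics, Art, Music}. Every pair that conflicts lands in different time slots.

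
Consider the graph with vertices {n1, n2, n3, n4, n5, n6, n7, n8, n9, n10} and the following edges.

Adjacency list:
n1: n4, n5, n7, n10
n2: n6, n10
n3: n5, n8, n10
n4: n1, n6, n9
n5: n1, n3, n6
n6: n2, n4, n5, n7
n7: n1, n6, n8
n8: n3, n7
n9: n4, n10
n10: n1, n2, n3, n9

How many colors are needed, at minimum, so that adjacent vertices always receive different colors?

The cycle n6-n4-n9-n10-n2-n6 has odd length 5, so it cannot be 2-colored; at least 3 colors are needed.
A valid assignment using 3 colors: n1=1, n2=3, n3=1, n4=2, n5=2, n6=1, n7=2, n8=3, n9=1, n10=2. Each edge has distinct colors on its endpoints.

3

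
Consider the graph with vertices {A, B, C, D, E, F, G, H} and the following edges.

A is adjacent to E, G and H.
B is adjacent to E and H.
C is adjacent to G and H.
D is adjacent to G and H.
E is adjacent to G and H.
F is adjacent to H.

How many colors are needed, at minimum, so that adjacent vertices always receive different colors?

3

B, E, H are pairwise adjacent, so at least 3 colors are needed.
3 colors suffice: color 1 → {G, H}; color 2 → {C, D, E, F}; color 3 → {A, B}. Every edge joins two different colors.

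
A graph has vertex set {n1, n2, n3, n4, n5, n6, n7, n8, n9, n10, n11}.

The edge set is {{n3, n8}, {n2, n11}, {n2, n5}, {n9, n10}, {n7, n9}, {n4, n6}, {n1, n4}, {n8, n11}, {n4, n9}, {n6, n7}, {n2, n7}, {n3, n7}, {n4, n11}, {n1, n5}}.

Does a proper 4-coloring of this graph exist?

The chromatic number is 3. The cycle n11-n8-n3-n7-n2-n11 has odd length 5, so it cannot be 2-colored; at least 3 colors are needed.
3 colors suffice: n1=2, n2=2, n3=2, n4=1, n5=1, n6=2, n7=1, n8=1, n9=2, n10=1, n11=3.
Since 4 ≥ 3, a proper 4-coloring certainly exists.

Yes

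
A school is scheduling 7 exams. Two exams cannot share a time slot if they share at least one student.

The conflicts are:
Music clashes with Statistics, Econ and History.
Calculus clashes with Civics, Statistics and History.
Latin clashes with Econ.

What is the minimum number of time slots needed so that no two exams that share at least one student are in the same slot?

2

Music and History conflict, so at least 2 time slots are needed.
2 time slots suffice: time slot 1 → {Music, Calculus, Latin}; time slot 2 → {Civics, Statistics, Econ, History}. Each listed conflict is separated.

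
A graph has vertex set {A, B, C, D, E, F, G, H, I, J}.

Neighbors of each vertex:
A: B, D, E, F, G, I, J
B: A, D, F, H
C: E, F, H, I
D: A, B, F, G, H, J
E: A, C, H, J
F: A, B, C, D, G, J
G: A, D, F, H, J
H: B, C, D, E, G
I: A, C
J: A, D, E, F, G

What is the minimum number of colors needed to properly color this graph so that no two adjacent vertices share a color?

5

A, D, F, G, J are mutually adjacent (a clique of size 5), so at least 5 colors are needed.
5 colors suffice: A=red, B=yellow, C=green, D=green, E=blue, F=blue, G=purple, H=red, I=blue, J=yellow. No two adjacent vertices share a color.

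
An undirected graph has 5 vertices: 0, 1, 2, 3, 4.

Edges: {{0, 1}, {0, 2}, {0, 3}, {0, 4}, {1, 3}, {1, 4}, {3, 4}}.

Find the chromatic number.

4

0, 1, 3, 4 are mutually adjacent (a clique of size 4), so at least 4 colors are needed.
4 colors suffice: 0=red, 1=yellow, 2=blue, 3=blue, 4=green. Each edge has distinct colors on its endpoints.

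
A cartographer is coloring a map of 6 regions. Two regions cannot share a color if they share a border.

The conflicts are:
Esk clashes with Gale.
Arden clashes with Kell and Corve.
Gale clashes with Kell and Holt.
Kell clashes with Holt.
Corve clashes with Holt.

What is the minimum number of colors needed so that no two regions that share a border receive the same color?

3

Gale, Kell, Holt are mutually in conflict, so at least 3 colors are needed.
One proper 3-coloring: Esk=1, Arden=2, Gale=2, Kell=1, Corve=1, Holt=3. No two conflicting regions share a color.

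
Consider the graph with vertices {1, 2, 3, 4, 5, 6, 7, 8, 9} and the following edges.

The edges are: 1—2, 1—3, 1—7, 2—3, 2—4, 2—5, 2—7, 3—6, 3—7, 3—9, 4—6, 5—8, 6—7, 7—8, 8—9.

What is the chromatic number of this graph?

4

1, 2, 3, 7 are mutually adjacent (a clique of size 4), so at least 4 colors are needed.
4 colors suffice: color red → {4, 5, 7, 9}; color blue → {2, 6, 8}; color green → {3}; color yellow → {1}. Each edge has distinct colors on its endpoints.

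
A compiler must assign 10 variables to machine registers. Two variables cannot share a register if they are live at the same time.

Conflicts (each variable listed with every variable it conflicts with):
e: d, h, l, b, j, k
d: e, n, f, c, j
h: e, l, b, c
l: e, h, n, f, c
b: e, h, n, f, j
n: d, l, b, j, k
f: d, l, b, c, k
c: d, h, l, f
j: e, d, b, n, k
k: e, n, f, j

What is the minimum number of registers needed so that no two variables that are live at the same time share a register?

e, b, j all conflict with each other, so at least 3 registers are needed.
3 registers suffice: register 1 → {e, n, c}; register 2 → {h, f, j}; register 3 → {d, l, b, k}. No two conflicting variables share a register.

3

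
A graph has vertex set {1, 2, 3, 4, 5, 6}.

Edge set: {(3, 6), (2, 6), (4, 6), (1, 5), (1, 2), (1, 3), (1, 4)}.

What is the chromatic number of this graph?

2

2 and 6 are adjacent, so at least 2 colors are needed.
2 colors suffice: 1=red, 2=blue, 3=blue, 4=blue, 5=blue, 6=red. Every edge joins two different colors.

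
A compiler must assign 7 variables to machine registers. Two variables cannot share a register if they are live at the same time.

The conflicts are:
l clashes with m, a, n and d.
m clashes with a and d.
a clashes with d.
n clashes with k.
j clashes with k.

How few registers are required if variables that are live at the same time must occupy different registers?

l, m, a, d are mutually in conflict, so at least 4 registers are needed.
A valid assignment using 4 registers: l=1, m=2, a=3, n=2, j=2, k=1, d=4. Every pair that conflicts lands in different registers.

4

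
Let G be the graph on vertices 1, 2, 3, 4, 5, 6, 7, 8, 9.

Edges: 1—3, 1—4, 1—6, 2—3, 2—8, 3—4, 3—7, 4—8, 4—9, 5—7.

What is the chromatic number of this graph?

1, 3, 4 are pairwise adjacent, so at least 3 colors are needed.
3 colors suffice: color a → {2, 4, 6, 7}; color b → {3, 5, 8, 9}; color c → {1}. Every edge joins two different colors.

3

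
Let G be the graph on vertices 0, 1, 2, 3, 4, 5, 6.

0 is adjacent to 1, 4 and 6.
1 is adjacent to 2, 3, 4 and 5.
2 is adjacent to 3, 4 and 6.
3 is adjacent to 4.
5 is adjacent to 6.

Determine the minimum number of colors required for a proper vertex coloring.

4

1, 2, 3, 4 are pairwise adjacent (a clique of size 4), so at least 4 colors are needed.
4 colors suffice: color red → {1, 6}; color blue → {0, 2, 5}; color green → {4}; color yellow → {3}. Every edge joins two different colors.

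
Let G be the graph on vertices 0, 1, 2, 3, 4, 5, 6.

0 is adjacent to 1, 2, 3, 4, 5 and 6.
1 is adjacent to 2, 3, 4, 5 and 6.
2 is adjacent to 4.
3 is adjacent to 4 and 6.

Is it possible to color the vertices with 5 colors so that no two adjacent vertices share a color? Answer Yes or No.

The chromatic number is 4. 0, 1, 3, 6 are mutually adjacent (a clique of size 4), so at least 4 colors are needed.
4 colors suffice: color red → {0}; color blue → {1}; color green → {4, 5, 6}; color yellow → {2, 3}.
Since 5 ≥ 4, a proper 5-coloring certainly exists.

Yes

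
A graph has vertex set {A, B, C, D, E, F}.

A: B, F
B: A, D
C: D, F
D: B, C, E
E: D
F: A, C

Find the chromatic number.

3

The cycle A-B-D-C-F-A has odd length 5, so it cannot be 2-colored; at least 3 colors are needed.
3 colors suffice: A=green, B=blue, C=blue, D=red, E=blue, F=red. No two adjacent vertices share a color.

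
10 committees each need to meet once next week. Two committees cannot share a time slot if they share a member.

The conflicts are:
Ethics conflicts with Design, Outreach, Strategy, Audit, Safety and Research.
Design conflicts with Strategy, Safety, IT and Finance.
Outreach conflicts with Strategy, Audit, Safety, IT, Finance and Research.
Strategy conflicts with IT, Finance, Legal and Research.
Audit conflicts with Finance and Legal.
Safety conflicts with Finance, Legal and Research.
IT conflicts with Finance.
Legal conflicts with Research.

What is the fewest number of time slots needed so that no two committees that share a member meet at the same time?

4

Outreach, Strategy, IT, Finance all conflict with each other, so at least 4 time slots are needed.
Using 4 time slots: Ethics=3, Design=2, Outreach=2, Strategy=1, Audit=1, Safety=1, IT=4, Finance=3, Legal=2, Research=4. Each listed conflict is separated.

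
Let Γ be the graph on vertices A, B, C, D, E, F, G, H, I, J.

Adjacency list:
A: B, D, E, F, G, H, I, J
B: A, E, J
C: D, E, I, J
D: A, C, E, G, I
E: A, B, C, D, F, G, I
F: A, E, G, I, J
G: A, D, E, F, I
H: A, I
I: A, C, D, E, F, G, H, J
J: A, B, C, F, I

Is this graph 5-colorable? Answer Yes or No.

Yes

The chromatic number is 5. A, D, E, G, I form a clique, so at least 5 colors are needed.
5 colors suffice: color 1 → {B, I}; color 2 → {A, C}; color 3 → {E, H, J}; color 4 → {G}; color 5 → {D, F}.
That is already a proper 5-coloring.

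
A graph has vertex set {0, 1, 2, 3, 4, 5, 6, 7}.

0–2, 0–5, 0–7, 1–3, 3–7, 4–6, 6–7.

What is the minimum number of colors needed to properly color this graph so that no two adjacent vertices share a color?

2

6 and 7 are adjacent, so at least 2 colors are needed.
2 colors suffice: color a → {0, 3, 6}; color b → {1, 2, 4, 5, 7}. Each edge has distinct colors on its endpoints.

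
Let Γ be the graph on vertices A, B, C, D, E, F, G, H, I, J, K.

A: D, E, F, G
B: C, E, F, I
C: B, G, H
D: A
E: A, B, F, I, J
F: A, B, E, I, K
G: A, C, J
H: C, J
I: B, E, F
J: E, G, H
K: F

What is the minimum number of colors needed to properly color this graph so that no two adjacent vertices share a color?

4

B, E, F, I form a clique, so at least 4 colors are needed.
4 colors suffice: color 1 → {C, D, E, K}; color 2 → {F, J}; color 3 → {A, B, H}; color 4 → {G, I}. No two adjacent vertices share a color.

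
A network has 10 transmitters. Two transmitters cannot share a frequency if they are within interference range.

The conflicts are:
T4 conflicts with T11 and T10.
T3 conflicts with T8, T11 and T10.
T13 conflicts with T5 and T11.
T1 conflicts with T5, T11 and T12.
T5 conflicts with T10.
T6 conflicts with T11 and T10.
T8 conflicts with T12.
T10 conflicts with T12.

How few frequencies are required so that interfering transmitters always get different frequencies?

3

The cycle T13-T11-T3-T10-T5-T13 has odd length 5, so it cannot be 2-colored; at least 3 frequencies are needed.
A valid assignment using 3 frequencies: T4=2, T3=2, T13=3, T1=3, T5=2, T6=2, T8=1, T11=1, T10=1, T12=2. No two conflicting transmitters share a frequency.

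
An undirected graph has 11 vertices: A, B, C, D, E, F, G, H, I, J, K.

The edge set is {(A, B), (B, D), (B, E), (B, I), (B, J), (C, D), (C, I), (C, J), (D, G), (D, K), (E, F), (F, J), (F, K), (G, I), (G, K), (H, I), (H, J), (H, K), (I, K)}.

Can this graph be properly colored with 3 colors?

Yes

The chromatic number is 3. G, I, K form a triangle, so at least 3 colors are needed.
3 colors suffice: A=blue, B=red, C=red, D=blue, E=blue, F=green, G=green, H=green, I=blue, J=blue, K=red.
That is already a proper 3-coloring.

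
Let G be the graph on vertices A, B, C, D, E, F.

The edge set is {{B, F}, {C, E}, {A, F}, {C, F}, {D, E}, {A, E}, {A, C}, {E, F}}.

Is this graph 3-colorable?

A, C, E, F are mutually adjacent (a clique of size 4), so at least 4 colors are needed.
So 3 colors are not enough.

No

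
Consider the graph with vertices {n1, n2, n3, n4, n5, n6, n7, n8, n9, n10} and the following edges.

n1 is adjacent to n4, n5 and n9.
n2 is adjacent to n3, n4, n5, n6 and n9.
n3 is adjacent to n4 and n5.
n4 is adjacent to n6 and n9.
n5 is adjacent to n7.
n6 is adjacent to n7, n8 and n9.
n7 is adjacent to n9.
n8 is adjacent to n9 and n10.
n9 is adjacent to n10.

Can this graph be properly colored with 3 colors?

n2, n4, n6, n9 are pairwise adjacent (a clique of size 4), so at least 4 colors are needed.
So 3 colors are not enough.

No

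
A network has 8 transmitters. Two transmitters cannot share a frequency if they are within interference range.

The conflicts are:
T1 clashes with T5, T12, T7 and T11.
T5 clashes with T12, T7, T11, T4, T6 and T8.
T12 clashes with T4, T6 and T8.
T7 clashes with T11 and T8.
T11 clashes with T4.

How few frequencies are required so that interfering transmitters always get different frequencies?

T1, T5, T7, T11 all conflict with each other, so at least 4 frequencies are needed.
4 frequencies suffice: T1=3, T5=1, T12=2, T7=4, T11=2, T4=3, T6=3, T8=3. No two conflicting transmitters share a frequency.

4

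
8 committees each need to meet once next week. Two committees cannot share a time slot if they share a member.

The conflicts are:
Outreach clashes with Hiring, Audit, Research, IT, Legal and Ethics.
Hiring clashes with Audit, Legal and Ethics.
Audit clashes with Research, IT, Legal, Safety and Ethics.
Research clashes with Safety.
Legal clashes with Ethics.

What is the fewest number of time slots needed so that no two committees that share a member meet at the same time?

5

Outreach, Hiring, Audit, Legal, Ethics all conflict with each other, so at least 5 time slots are needed.
Using 5 time slots: Outreach=2, Hiring=3, Audit=1, Research=3, IT=3, Legal=5, Safety=2, Ethics=4. Every pair that conflicts lands in different time slots.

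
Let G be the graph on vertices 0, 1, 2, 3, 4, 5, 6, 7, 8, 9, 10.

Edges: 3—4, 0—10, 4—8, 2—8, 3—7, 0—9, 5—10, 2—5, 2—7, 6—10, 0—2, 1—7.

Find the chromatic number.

3

The cycle 4-3-7-2-8-4 has odd length 5, so it cannot be 2-colored; at least 3 colors are needed.
3 colors suffice: color red → {1, 2, 4, 9, 10}; color blue → {0, 5, 6, 7, 8}; color green → {3}. Every edge joins two different colors.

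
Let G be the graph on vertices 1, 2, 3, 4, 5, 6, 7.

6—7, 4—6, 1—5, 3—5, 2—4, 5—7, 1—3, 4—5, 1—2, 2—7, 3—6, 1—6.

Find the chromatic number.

1, 3, 5 are mutually adjacent, so at least 3 colors are needed.
One proper 3-coloring: 1=a, 2=b, 3=c, 4=a, 5=b, 6=b, 7=a. No two adjacent vertices share a color.

3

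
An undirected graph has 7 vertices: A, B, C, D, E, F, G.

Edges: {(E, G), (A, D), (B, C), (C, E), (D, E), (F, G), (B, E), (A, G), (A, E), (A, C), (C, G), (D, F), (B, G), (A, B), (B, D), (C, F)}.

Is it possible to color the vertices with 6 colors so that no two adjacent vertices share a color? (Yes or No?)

Yes

The chromatic number is 5. A, B, C, E, G are pairwise adjacent (a clique of size 5), so at least 5 colors are needed.
5 colors suffice: A=5, B=3, C=2, D=1, E=4, F=3, G=1.
Since 6 ≥ 5, a proper 6-coloring certainly exists.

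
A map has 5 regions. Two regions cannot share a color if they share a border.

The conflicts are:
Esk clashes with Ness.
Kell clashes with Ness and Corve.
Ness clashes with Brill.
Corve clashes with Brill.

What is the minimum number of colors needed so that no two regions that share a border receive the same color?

2

Kell and Ness conflict, so at least 2 colors are needed.
2 colors suffice: color 1 → {Ness, Corve}; color 2 → {Esk, Kell, Brill}. Every pair that conflicts lands in different colors.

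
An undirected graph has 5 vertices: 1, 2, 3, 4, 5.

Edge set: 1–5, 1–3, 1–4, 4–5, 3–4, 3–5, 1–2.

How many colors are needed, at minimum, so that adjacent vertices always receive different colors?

4

1, 3, 4, 5 are pairwise adjacent (a clique of size 4), so at least 4 colors are needed.
4 colors suffice: color a → {1}; color b → {2, 4}; color c → {3}; color d → {5}. No two adjacent vertices share a color.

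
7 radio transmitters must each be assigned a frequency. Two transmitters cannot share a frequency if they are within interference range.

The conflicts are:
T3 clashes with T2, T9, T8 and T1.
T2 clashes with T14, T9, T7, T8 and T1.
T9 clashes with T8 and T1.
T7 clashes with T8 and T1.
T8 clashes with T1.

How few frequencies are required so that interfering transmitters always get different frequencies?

5

T3, T2, T9, T8, T1 are mutually in conflict, so at least 5 frequencies are needed.
A valid assignment using 5 frequencies: T3=4, T2=1, T14=2, T9=5, T7=4, T8=3, T1=2. Each listed conflict is separated.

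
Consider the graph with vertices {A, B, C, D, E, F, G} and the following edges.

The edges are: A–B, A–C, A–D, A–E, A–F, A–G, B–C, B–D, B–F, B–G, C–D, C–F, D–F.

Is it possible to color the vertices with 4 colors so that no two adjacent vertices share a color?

A, B, C, D, F are mutually adjacent (a clique of size 5), so at least 5 colors are needed.
So 4 colors are not enough.

No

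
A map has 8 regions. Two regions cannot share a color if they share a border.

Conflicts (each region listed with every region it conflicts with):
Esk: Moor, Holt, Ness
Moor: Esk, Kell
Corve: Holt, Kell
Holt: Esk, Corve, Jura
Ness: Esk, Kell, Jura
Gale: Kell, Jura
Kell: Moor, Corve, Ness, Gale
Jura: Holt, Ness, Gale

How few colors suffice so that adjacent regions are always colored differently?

The cycle Holt-Esk-Moor-Kell-Corve-Holt has odd length 5, so it cannot be 2-colored; at least 3 colors are needed.
3 colors suffice: color 1 → {Holt, Kell}; color 2 → {Esk, Corve, Jura}; color 3 → {Moor, Ness, Gale}. Each listed conflict is separated.

3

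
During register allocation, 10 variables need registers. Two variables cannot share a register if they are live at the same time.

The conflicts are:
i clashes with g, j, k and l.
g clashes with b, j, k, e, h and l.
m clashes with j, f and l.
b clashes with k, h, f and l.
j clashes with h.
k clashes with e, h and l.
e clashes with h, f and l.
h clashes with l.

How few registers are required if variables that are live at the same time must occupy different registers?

g, b, k, h, l are mutually in conflict, so at least 5 registers are needed.
Using 5 registers: i=4, g=1, m=3, b=5, j=2, k=3, e=5, h=4, f=1, l=2. Each listed conflict is separated.

5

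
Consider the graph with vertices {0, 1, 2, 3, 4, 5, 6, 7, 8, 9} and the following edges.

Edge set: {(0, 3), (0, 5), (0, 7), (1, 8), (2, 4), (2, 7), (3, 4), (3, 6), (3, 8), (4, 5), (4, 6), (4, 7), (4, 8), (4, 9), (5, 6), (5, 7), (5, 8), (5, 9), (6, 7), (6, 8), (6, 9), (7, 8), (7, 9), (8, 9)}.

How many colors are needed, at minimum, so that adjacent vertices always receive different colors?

4, 5, 6, 7, 8, 9 are mutually adjacent (a clique of size 6), so at least 6 colors are needed.
One proper 6-coloring: 0=a, 1=b, 2=a, 3=c, 4=b, 5=e, 6=d, 7=c, 8=a, 9=f. Each edge has distinct colors on its endpoints.

6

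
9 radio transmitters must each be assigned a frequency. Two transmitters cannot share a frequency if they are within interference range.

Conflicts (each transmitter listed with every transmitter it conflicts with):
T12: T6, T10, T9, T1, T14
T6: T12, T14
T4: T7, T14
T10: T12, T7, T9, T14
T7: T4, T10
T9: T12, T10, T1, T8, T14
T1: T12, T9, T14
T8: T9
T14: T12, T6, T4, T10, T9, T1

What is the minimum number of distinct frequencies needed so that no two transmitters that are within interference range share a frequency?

T12, T9, T1, T14 pairwise conflict, so at least 4 frequencies are needed.
4 frequencies suffice: frequency 1 → {T7, T8, T14}; frequency 2 → {T6, T4, T9}; frequency 3 → {T12}; frequency 4 → {T10, T1}. Each listed conflict is separated.

4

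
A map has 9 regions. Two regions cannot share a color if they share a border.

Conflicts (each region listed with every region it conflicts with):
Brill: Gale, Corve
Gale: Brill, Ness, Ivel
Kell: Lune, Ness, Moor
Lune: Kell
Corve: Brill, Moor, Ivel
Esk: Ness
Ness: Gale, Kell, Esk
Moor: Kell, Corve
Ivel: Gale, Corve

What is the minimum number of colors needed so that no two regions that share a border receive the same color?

Brill and Corve conflict, so at least 2 colors are needed.
2 colors suffice: color 1 → {Gale, Kell, Corve, Esk}; color 2 → {Brill, Lune, Ness, Moor, Ivel}. Every pair that conflicts lands in different colors.

2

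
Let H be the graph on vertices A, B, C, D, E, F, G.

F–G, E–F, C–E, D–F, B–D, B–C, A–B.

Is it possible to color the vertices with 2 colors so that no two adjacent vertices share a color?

The cycle F-D-B-C-E-F has odd length 5, so it cannot be 2-colored; at least 3 colors are needed.
So 2 colors are not enough.

No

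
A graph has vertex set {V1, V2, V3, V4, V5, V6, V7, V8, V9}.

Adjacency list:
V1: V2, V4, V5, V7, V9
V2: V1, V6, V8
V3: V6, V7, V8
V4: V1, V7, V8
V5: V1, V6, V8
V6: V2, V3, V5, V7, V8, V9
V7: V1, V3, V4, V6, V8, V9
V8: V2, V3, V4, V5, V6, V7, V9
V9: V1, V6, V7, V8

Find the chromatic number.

4

V3, V6, V7, V8 are pairwise adjacent (a clique of size 4), so at least 4 colors are needed.
4 colors suffice: color 1 → {V1, V8}; color 2 → {V2, V5, V7}; color 3 → {V4, V6}; color 4 → {V3, V9}. Every edge joins two different colors.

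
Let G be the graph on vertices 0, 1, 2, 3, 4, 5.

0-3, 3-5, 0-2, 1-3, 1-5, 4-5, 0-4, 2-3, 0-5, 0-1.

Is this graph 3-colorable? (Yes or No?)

No

0, 1, 3, 5 are pairwise adjacent (a clique of size 4), so at least 4 colors are needed.
So 3 colors are not enough.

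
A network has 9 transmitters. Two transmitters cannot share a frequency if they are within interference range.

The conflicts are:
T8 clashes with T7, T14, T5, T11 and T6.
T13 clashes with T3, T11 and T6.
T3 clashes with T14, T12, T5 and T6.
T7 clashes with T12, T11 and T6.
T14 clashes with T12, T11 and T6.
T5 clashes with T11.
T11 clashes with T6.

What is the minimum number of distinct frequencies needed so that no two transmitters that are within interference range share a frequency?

4

T8, T14, T11, T6 pairwise conflict, so at least 4 frequencies are needed.
4 frequencies suffice: T8=3, T13=3, T3=1, T7=4, T14=4, T12=2, T5=2, T11=1, T6=2. Each listed conflict is separated.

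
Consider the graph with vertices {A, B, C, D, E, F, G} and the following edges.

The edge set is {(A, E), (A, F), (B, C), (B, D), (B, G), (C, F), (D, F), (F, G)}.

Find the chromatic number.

2

B and G are adjacent, so at least 2 colors are needed.
2 colors suffice: color 1 → {B, E, F}; color 2 → {A, C, D, G}. Every edge joins two different colors.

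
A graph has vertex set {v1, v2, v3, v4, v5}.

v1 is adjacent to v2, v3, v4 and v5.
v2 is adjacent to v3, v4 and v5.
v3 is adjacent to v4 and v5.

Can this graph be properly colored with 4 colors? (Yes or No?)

Yes

The chromatic number is 4. v1, v2, v3, v5 form a clique, so at least 4 colors are needed.
4 colors suffice: color red → {v1}; color blue → {v3}; color green → {v2}; color yellow → {v4, v5}.
That is already a proper 4-coloring.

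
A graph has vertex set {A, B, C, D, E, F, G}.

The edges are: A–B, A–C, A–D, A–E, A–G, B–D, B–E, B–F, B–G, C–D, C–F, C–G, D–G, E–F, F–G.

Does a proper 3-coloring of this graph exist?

A, B, D, G form a clique, so at least 4 colors are needed.
So 3 colors are not enough.

No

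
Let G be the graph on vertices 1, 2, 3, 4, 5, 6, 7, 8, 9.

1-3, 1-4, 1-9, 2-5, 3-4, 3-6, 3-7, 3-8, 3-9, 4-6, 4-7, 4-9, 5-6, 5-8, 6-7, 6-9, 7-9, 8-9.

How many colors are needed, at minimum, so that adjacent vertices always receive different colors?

5

3, 4, 6, 7, 9 are mutually adjacent (a clique of size 5), so at least 5 colors are needed.
5 colors suffice: color a → {5, 9}; color b → {2, 3}; color c → {1, 6, 8}; color d → {4}; color e → {7}. Each edge has distinct colors on its endpoints.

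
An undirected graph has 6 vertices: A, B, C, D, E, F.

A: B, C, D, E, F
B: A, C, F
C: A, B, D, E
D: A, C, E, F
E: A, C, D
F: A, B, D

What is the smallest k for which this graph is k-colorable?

4

A, C, D, E form a clique, so at least 4 colors are needed.
One proper 4-coloring: A=red, B=green, C=blue, D=green, E=yellow, F=blue. No two adjacent vertices share a color.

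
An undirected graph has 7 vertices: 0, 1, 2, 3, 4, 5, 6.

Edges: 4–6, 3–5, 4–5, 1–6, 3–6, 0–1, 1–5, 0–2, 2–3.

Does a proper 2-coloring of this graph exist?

No

The cycle 3-5-1-0-2-3 has odd length 5, so it cannot be 2-colored; at least 3 colors are needed.
So 2 colors are not enough.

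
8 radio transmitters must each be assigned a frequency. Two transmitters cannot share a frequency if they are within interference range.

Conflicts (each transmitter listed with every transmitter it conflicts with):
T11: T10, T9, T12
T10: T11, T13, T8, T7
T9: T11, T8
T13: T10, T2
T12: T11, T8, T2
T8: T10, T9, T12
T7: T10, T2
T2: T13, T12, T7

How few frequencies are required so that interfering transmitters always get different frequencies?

3

The cycle T7-T10-T11-T12-T2-T7 has odd length 5, so it cannot be 2-colored; at least 3 frequencies are needed.
3 frequencies suffice: frequency 1 → {T10, T9, T12}; frequency 2 → {T11, T8, T2}; frequency 3 → {T13, T7}. Each listed conflict is separated.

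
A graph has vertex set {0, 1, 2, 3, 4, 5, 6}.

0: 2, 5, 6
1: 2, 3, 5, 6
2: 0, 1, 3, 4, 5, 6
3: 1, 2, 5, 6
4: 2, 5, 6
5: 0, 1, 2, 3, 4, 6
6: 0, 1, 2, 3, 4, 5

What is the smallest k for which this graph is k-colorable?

5

1, 2, 3, 5, 6 are pairwise adjacent (a clique of size 5), so at least 5 colors are needed.
One proper 5-coloring: 0=yellow, 1=yellow, 2=red, 3=purple, 4=yellow, 5=green, 6=blue. Every edge joins two different colors.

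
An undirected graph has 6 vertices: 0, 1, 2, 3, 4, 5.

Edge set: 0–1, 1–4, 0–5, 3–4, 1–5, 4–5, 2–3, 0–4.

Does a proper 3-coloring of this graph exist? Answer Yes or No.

0, 1, 4, 5 form a clique, so at least 4 colors are needed.
So 3 colors are not enough.

No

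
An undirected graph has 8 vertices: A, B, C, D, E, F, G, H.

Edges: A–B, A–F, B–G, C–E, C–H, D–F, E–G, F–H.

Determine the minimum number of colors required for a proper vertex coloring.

3

The cycle E-C-H-F-A-B-G-E has odd length 7, so it cannot be 2-colored; at least 3 colors are needed.
3 colors suffice: color 1 → {C, F, G}; color 2 → {B, D, E, H}; color 3 → {A}. No two adjacent vertices share a color.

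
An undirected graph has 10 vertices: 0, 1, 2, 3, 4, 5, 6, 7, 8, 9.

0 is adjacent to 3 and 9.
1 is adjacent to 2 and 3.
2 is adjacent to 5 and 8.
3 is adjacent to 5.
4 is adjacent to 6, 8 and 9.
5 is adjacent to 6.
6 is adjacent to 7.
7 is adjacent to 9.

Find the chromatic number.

The cycle 8-4-6-5-2-8 has odd length 5, so it cannot be 2-colored; at least 3 colors are needed.
3 colors suffice: 0=green, 1=blue, 2=red, 3=red, 4=red, 5=blue, 6=green, 7=red, 8=blue, 9=blue. Each edge has distinct colors on its endpoints.

3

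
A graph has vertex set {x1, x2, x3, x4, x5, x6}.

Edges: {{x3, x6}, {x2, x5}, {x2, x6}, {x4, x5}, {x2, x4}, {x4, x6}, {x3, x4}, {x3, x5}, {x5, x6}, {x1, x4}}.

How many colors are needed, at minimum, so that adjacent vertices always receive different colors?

4

x3, x4, x5, x6 form a clique, so at least 4 colors are needed.
4 colors suffice: color 1 → {x4}; color 2 → {x1, x6}; color 3 → {x5}; color 4 → {x2, x3}. Every edge joins two different colors.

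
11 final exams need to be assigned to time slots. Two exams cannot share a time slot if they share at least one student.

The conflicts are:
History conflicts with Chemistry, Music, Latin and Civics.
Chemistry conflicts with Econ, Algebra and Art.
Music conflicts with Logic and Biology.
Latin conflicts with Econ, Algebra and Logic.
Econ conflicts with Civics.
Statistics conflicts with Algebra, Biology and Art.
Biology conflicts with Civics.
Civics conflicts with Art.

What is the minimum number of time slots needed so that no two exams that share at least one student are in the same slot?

Latin and Logic conflict, so at least 2 time slots are needed.
Using 2 time slots: History=2, Chemistry=1, Music=1, Latin=1, Econ=2, Statistics=1, Algebra=2, Logic=2, Biology=2, Civics=1, Art=2. No two conflicting exams share a time slot.

2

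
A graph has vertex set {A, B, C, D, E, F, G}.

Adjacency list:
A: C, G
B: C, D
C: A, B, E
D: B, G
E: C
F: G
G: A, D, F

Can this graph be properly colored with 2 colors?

No

The cycle B-D-G-A-C-B has odd length 5, so it cannot be 2-colored; at least 3 colors are needed.
So 2 colors are not enough.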